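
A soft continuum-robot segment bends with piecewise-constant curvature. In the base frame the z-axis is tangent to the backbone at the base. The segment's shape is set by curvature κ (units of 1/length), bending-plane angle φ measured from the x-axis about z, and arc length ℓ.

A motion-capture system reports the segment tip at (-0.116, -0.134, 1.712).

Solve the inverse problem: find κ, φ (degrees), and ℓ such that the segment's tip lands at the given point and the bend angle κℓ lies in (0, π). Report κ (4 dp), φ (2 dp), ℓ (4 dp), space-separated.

ρ = √(x²+y²) = √(-0.116² + -0.134²) = 0.17723
φ = atan2(y, x) mod 360° = atan2(-0.134, -0.116) = 229.1182°
|p|² = ρ² + z² = 0.17723² + 1.712² = 2.96236
κ = 2ρ / |p|² = 2×0.17723 / 2.96236 = 0.11966
θ = 2·atan2(ρ, z) = 2·atan2(0.17723, 1.712) = 0.20631 rad
ℓ = θ/κ = 0.20631/0.11966 = 1.72421

0.1197 229.12 1.7242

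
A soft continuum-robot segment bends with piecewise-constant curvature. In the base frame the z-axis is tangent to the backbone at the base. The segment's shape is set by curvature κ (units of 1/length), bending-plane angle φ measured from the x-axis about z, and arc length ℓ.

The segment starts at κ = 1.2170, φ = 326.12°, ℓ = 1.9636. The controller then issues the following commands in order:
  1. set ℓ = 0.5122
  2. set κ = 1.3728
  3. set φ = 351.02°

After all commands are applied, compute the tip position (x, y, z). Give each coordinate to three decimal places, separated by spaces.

0.171 -0.027 0.471

initial: κ=1.2170, φ=326.12°, ℓ=1.9636
cmd 1: set ℓ=0.5122 → (κ,φ,ℓ)=(1.2170,326.12°,0.5122) → tip=(0.1283,-0.0861,0.4797)
cmd 2: set κ=1.3728 → (κ,φ,ℓ)=(1.3728,326.12°,0.5122) → tip=(0.1434,-0.0963,0.4710)
cmd 3: set φ=351.02° → (κ,φ,ℓ)=(1.3728,351.02°,0.5122) → tip=(0.1707,-0.0270,0.4710)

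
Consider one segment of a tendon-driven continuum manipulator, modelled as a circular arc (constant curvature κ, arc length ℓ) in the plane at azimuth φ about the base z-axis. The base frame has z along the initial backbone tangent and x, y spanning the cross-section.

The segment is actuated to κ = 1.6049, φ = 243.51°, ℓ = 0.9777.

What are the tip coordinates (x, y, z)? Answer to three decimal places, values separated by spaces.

θ = κ·ℓ = 1.6049 × 0.9777 = 1.56911 rad
ρ = (1 − cos θ)/κ = (1 − 0.00169)/1.6049 = 0.62204
z = sin θ / κ = 1.00000/1.6049 = 0.62309
x = ρ cos φ = 0.62204 × cos(243.51°) = -0.27746
y = ρ sin φ = 0.62204 × sin(243.51°) = -0.55673

-0.277 -0.557 0.623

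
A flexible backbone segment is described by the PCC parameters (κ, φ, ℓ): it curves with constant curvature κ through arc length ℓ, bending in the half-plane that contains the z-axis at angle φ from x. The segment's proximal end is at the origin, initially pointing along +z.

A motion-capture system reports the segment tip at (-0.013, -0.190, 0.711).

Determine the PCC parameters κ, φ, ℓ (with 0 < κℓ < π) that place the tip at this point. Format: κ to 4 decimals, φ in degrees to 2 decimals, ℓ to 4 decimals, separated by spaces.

ρ = √(x²+y²) = √(-0.013² + -0.190²) = 0.19044
φ = atan2(y, x) mod 360° = atan2(-0.190, -0.013) = 266.0859°
|p|² = ρ² + z² = 0.19044² + 0.711² = 0.54179
κ = 2ρ / |p|² = 2×0.19044 / 0.54179 = 0.70302
θ = 2·atan2(ρ, z) = 2·atan2(0.19044, 0.711) = 0.52342 rad
ℓ = θ/κ = 0.52342/0.70302 = 0.74453

0.7030 266.09 0.7445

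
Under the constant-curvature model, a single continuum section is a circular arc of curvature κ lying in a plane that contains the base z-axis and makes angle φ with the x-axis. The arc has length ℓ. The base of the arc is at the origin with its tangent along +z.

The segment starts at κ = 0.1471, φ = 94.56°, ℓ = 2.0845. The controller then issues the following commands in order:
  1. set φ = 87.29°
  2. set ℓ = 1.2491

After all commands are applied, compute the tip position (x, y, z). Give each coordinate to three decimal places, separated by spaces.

0.005 0.114 1.242

initial: κ=0.1471, φ=94.56°, ℓ=2.0845
cmd 1: set φ=87.29° → (κ,φ,ℓ)=(0.1471,87.29°,2.0845) → tip=(0.0150,0.3167,2.0520)
cmd 2: set ℓ=1.2491 → (κ,φ,ℓ)=(0.1471,87.29°,1.2491) → tip=(0.0054,0.1143,1.2421)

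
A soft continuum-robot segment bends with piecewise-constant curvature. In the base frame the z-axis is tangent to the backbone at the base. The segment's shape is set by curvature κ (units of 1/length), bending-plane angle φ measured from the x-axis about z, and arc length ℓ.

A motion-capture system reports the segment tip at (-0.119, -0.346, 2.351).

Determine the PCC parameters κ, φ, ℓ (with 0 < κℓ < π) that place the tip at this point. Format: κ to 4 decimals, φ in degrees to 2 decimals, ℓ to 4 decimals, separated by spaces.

ρ = √(x²+y²) = √(-0.119² + -0.346²) = 0.36589
φ = atan2(y, x) mod 360° = atan2(-0.346, -0.119) = 251.0203°
|p|² = ρ² + z² = 0.36589² + 2.351² = 5.66108
κ = 2ρ / |p|² = 2×0.36589 / 5.66108 = 0.12927
θ = 2·atan2(ρ, z) = 2·atan2(0.36589, 2.351) = 0.30879 rad
ℓ = θ/κ = 0.30879/0.12927 = 2.38878

0.1293 251.02 2.3888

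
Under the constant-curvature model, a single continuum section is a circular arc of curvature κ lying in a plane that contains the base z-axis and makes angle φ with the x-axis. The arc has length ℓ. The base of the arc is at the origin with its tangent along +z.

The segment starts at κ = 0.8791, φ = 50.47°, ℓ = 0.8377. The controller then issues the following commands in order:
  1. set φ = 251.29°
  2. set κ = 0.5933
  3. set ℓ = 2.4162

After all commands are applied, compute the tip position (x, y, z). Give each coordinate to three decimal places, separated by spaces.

initial: κ=0.8791, φ=50.47°, ℓ=0.8377
cmd 1: set φ=251.29° → (κ,φ,ℓ)=(0.8791,251.29°,0.8377) → tip=(-0.0946,-0.2792,0.7640)
cmd 2: set κ=0.5933 → (κ,φ,ℓ)=(0.5933,251.29°,0.8377) → tip=(-0.0654,-0.1931,0.8036)
cmd 3: set ℓ=2.4162 → (κ,φ,ℓ)=(0.5933,251.29°,2.4162) → tip=(-0.4667,-1.3780,1.6696)

-0.467 -1.378 1.670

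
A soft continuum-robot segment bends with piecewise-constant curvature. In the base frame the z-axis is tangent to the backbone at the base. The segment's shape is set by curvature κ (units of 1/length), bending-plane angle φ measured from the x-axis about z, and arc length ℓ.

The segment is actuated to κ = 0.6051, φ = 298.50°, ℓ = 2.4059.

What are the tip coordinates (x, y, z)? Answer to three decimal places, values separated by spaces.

0.698 -1.286 1.642

θ = κ·ℓ = 0.6051 × 2.4059 = 1.45581 rad
ρ = (1 − cos θ)/κ = (1 − 0.11473)/0.6051 = 1.46301
z = sin θ / κ = 0.99340/0.6051 = 1.64171
x = ρ cos φ = 1.46301 × cos(298.50°) = 0.69809
y = ρ sin φ = 1.46301 × sin(298.50°) = -1.28572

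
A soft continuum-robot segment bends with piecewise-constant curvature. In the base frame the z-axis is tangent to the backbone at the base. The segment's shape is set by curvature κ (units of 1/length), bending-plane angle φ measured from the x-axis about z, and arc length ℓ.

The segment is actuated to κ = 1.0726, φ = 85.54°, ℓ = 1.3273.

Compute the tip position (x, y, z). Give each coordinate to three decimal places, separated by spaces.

0.062 0.793 0.922

θ = κ·ℓ = 1.0726 × 1.3273 = 1.42366 rad
ρ = (1 − cos θ)/κ = (1 − 0.14660)/1.0726 = 0.79563
z = sin θ / κ = 0.98920/1.0726 = 0.92224
x = ρ cos φ = 0.79563 × cos(85.54°) = 0.06187
y = ρ sin φ = 0.79563 × sin(85.54°) = 0.79322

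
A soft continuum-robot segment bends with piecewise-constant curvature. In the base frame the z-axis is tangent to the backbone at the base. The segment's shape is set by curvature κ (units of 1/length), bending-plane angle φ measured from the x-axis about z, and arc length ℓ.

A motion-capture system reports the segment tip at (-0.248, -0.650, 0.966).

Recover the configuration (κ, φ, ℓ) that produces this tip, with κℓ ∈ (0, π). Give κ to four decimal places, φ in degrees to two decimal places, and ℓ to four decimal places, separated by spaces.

ρ = √(x²+y²) = √(-0.248² + -0.650²) = 0.69570
φ = atan2(y, x) mod 360° = atan2(-0.650, -0.248) = 249.1162°
|p|² = ρ² + z² = 0.69570² + 0.966² = 1.41716
κ = 2ρ / |p|² = 2×0.69570 / 1.41716 = 0.98183
θ = 2·atan2(ρ, z) = 2·atan2(0.69570, 0.966) = 1.24830 rad
ℓ = θ/κ = 1.24830/0.98183 = 1.27140

0.9818 249.12 1.2714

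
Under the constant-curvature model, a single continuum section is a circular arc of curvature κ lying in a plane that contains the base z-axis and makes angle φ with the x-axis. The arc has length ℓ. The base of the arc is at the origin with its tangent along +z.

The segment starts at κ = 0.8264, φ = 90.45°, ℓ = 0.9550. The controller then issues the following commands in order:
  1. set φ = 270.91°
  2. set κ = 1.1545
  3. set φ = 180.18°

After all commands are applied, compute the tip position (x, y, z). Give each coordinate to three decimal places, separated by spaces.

-0.475 -0.001 0.773

initial: κ=0.8264, φ=90.45°, ℓ=0.9550
cmd 1: set φ=270.91° → (κ,φ,ℓ)=(0.8264,270.91°,0.9550) → tip=(0.0057,-0.3576,0.8589)
cmd 2: set κ=1.1545 → (κ,φ,ℓ)=(1.1545,270.91°,0.9550) → tip=(0.0075,-0.4752,0.7729)
cmd 3: set φ=180.18° → (κ,φ,ℓ)=(1.1545,180.18°,0.9550) → tip=(-0.4752,-0.0015,0.7729)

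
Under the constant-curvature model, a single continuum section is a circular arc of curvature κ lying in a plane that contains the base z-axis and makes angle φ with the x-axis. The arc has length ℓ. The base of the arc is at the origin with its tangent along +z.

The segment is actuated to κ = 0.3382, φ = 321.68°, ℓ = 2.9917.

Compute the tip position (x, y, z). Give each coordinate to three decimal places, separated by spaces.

θ = κ·ℓ = 0.3382 × 2.9917 = 1.01179 rad
ρ = (1 − cos θ)/κ = (1 − 0.53034)/0.3382 = 1.38870
z = sin θ / κ = 0.84778/0.3382 = 2.50675
x = ρ cos φ = 1.38870 × cos(321.68°) = 1.08952
y = ρ sin φ = 1.38870 × sin(321.68°) = -0.86107

1.090 -0.861 2.507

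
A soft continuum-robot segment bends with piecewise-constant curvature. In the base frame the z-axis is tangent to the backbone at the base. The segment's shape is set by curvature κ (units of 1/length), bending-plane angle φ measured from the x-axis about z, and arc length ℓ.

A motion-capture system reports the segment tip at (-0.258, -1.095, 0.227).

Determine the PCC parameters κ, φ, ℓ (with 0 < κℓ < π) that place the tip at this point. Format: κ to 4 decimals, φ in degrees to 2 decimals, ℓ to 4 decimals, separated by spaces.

ρ = √(x²+y²) = √(-0.258² + -1.095²) = 1.12498
φ = atan2(y, x) mod 360° = atan2(-1.095, -0.258) = 256.7420°
|p|² = ρ² + z² = 1.12498² + 0.227² = 1.31712
κ = 2ρ / |p|² = 2×1.12498 / 1.31712 = 1.70825
θ = 2·atan2(ρ, z) = 2·atan2(1.12498, 0.227) = 2.74338 rad
ℓ = θ/κ = 2.74338/1.70825 = 1.60596

1.7083 256.74 1.6060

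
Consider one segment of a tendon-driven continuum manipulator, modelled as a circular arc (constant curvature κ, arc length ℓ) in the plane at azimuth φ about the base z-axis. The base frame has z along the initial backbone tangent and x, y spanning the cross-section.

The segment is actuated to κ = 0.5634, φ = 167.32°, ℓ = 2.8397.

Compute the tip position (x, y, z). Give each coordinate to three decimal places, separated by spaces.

θ = κ·ℓ = 0.5634 × 2.8397 = 1.59989 rad
ρ = (1 − cos θ)/κ = (1 − -0.02909)/0.5634 = 1.82656
z = sin θ / κ = 0.99958/0.5634 = 1.77419
x = ρ cos φ = 1.82656 × cos(167.32°) = -1.78202
y = ρ sin φ = 1.82656 × sin(167.32°) = 0.40094

-1.782 0.401 1.774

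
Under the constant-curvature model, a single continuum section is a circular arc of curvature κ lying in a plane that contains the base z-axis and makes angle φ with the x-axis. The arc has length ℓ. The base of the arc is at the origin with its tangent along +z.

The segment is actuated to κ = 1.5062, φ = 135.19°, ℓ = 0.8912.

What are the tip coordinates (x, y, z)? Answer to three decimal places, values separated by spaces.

θ = κ·ℓ = 1.5062 × 0.8912 = 1.34233 rad
ρ = (1 − cos θ)/κ = (1 − 0.22649)/1.5062 = 0.51355
z = sin θ / κ = 0.97401/1.5062 = 0.64667
x = ρ cos φ = 0.51355 × cos(135.19°) = -0.36434
y = ρ sin φ = 0.51355 × sin(135.19°) = 0.36193

-0.364 0.362 0.647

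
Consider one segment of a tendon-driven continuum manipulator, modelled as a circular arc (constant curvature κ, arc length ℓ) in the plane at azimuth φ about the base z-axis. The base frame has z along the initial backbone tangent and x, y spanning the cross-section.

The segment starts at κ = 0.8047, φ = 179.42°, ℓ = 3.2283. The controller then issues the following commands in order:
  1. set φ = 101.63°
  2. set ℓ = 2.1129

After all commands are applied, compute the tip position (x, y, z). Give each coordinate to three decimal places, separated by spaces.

-0.283 1.374 1.232

initial: κ=0.8047, φ=179.42°, ℓ=3.2283
cmd 1: set φ=101.63° → (κ,φ,ℓ)=(0.8047,101.63°,3.2283) → tip=(-0.4649,2.2588,0.6429)
cmd 2: set ℓ=2.1129 → (κ,φ,ℓ)=(0.8047,101.63°,2.1129) → tip=(-0.2829,1.3743,1.2323)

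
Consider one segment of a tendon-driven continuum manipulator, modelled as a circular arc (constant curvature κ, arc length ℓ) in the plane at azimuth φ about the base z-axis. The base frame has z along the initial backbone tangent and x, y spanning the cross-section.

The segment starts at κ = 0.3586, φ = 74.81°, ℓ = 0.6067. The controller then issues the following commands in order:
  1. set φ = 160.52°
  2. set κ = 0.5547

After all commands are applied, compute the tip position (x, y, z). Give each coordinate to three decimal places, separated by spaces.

initial: κ=0.3586, φ=74.81°, ℓ=0.6067
cmd 1: set φ=160.52° → (κ,φ,ℓ)=(0.3586,160.52°,0.6067) → tip=(-0.0620,0.0219,0.6019)
cmd 2: set κ=0.5547 → (κ,φ,ℓ)=(0.5547,160.52°,0.6067) → tip=(-0.0953,0.0337,0.5953)

-0.095 0.034 0.595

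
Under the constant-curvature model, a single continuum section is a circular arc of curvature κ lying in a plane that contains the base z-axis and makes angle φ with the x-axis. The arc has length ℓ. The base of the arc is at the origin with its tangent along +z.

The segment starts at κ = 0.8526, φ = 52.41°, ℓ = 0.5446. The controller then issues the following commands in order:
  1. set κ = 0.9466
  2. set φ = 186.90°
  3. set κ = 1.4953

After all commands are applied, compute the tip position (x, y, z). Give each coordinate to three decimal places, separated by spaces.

initial: κ=0.8526, φ=52.41°, ℓ=0.5446
cmd 1: set κ=0.9466 → (κ,φ,ℓ)=(0.9466,52.41°,0.5446) → tip=(0.0838,0.1088,0.5208)
cmd 2: set φ=186.90° → (κ,φ,ℓ)=(0.9466,186.90°,0.5446) → tip=(-0.1363,-0.0165,0.5208)
cmd 3: set κ=1.4953 → (κ,φ,ℓ)=(1.4953,186.90°,0.5446) → tip=(-0.2082,-0.0252,0.4864)

-0.208 -0.025 0.486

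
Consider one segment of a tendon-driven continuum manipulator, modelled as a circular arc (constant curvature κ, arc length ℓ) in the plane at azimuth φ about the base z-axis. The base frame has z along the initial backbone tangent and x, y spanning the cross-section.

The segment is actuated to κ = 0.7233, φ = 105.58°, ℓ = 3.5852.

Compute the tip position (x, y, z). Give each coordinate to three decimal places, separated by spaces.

-0.688 2.468 0.721

θ = κ·ℓ = 0.7233 × 3.5852 = 2.59318 rad
ρ = (1 − cos θ)/κ = (1 − -0.85335)/0.7233 = 2.56235
z = sin θ / κ = 0.52134/0.7233 = 0.72078
x = ρ cos φ = 2.56235 × cos(105.58°) = -0.68821
y = ρ sin φ = 2.56235 × sin(105.58°) = 2.46820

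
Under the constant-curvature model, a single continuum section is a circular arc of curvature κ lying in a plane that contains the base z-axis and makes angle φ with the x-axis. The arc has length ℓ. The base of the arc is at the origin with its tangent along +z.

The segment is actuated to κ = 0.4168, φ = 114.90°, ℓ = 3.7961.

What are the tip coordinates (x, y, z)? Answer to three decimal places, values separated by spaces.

θ = κ·ℓ = 0.4168 × 3.7961 = 1.58221 rad
ρ = (1 − cos θ)/κ = (1 − -0.01142)/0.4168 = 2.42663
z = sin θ / κ = 0.99993/0.4168 = 2.39908
x = ρ cos φ = 2.42663 × cos(114.90°) = -1.02170
y = ρ sin φ = 2.42663 × sin(114.90°) = 2.20106

-1.022 2.201 2.399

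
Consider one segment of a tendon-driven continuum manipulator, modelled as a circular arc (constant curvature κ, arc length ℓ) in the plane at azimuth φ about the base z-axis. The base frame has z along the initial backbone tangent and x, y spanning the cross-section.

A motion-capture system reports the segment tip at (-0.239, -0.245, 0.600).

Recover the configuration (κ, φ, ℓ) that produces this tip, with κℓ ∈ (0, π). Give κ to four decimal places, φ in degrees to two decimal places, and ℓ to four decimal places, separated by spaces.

1.4346 225.71 0.7227

ρ = √(x²+y²) = √(-0.239² + -0.245²) = 0.34227
φ = atan2(y, x) mod 360° = atan2(-0.245, -0.239) = 225.7102°
|p|² = ρ² + z² = 0.34227² + 0.600² = 0.47715
κ = 2ρ / |p|² = 2×0.34227 / 0.47715 = 1.43464
θ = 2·atan2(ρ, z) = 2·atan2(0.34227, 0.600) = 1.03681 rad
ℓ = θ/κ = 1.03681/1.43464 = 0.72270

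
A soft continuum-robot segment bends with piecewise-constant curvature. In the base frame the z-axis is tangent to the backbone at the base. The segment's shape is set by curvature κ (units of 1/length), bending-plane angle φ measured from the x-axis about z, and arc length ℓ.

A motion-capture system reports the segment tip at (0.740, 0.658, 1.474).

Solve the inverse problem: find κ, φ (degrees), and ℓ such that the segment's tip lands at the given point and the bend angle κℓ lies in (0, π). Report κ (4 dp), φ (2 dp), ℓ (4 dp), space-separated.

ρ = √(x²+y²) = √(0.740² + 0.658²) = 0.99023
φ = atan2(y, x) mod 360° = atan2(0.658, 0.740) = 41.6431°
|p|² = ρ² + z² = 0.99023² + 1.474² = 3.15324
κ = 2ρ / |p|² = 2×0.99023 / 3.15324 = 0.62807
θ = 2·atan2(ρ, z) = 2·atan2(0.99023, 1.474) = 1.18310 rad
ℓ = θ/κ = 1.18310/0.62807 = 1.88369

0.6281 41.64 1.8837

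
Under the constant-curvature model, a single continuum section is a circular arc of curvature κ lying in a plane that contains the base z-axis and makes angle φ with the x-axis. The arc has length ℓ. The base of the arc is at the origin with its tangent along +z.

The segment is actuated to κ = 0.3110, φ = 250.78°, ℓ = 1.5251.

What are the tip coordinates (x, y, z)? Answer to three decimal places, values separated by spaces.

θ = κ·ℓ = 0.3110 × 1.5251 = 0.47431 rad
ρ = (1 − cos θ)/κ = (1 − 0.88961)/0.3110 = 0.35495
z = sin θ / κ = 0.45672/0.3110 = 1.46856
x = ρ cos φ = 0.35495 × cos(250.78°) = -0.11685
y = ρ sin φ = 0.35495 × sin(250.78°) = -0.33517

-0.117 -0.335 1.469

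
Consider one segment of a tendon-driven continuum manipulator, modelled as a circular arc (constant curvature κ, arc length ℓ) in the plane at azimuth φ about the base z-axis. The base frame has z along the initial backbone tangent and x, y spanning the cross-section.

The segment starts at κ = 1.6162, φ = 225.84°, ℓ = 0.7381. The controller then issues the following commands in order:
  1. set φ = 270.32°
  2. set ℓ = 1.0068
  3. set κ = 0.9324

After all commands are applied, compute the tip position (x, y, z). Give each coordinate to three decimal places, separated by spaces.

initial: κ=1.6162, φ=225.84°, ℓ=0.7381
cmd 1: set φ=270.32° → (κ,φ,ℓ)=(1.6162,270.32°,0.7381) → tip=(0.0022,-0.3904,0.5751)
cmd 2: set ℓ=1.0068 → (κ,φ,ℓ)=(1.6162,270.32°,1.0068) → tip=(0.0037,-0.6536,0.6178)
cmd 3: set κ=0.9324 → (κ,φ,ℓ)=(0.9324,270.32°,1.0068) → tip=(0.0025,-0.4389,0.8653)

0.002 -0.439 0.865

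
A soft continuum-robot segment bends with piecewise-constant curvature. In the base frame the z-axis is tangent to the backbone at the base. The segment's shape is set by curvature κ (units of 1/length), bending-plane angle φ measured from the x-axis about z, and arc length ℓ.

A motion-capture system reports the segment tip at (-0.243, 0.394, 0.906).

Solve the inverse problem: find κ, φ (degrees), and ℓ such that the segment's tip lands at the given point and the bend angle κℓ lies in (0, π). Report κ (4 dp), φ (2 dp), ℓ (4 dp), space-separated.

0.8944 121.66 1.0563

ρ = √(x²+y²) = √(-0.243² + 0.394²) = 0.46291
φ = atan2(y, x) mod 360° = atan2(0.394, -0.243) = 121.6643°
|p|² = ρ² + z² = 0.46291² + 0.906² = 1.03512
κ = 2ρ / |p|² = 2×0.46291 / 1.03512 = 0.89441
θ = 2·atan2(ρ, z) = 2·atan2(0.46291, 0.906) = 0.94472 rad
ℓ = θ/κ = 0.94472/0.89441 = 1.05625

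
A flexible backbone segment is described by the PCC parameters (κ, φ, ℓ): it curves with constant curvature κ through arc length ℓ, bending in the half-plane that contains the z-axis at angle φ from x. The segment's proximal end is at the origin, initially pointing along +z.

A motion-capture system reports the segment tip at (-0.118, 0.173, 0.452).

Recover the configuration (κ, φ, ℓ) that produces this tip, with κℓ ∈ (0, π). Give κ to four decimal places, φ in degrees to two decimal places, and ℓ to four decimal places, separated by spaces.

1.6877 124.30 0.5141

ρ = √(x²+y²) = √(-0.118² + 0.173²) = 0.20941
φ = atan2(y, x) mod 360° = atan2(0.173, -0.118) = 124.2972°
|p|² = ρ² + z² = 0.20941² + 0.452² = 0.24816
κ = 2ρ / |p|² = 2×0.20941 / 0.24816 = 1.68773
θ = 2·atan2(ρ, z) = 2·atan2(0.20941, 0.452) = 0.86772 rad
ℓ = θ/κ = 0.86772/1.68773 = 0.51413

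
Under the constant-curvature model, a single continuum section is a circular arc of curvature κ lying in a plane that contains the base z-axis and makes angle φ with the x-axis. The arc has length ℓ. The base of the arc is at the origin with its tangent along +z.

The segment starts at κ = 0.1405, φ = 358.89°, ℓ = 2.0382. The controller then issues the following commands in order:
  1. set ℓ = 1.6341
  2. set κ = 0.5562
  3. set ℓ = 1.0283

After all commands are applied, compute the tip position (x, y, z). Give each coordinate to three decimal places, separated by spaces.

0.286 -0.006 0.973

initial: κ=0.1405, φ=358.89°, ℓ=2.0382
cmd 1: set ℓ=1.6341 → (κ,φ,ℓ)=(0.1405,358.89°,1.6341) → tip=(0.1867,-0.0036,1.6198)
cmd 2: set κ=0.5562 → (κ,φ,ℓ)=(0.5562,358.89°,1.6341) → tip=(0.6927,-0.0134,1.4182)
cmd 3: set ℓ=1.0283 → (κ,φ,ℓ)=(0.5562,358.89°,1.0283) → tip=(0.2861,-0.0055,0.9731)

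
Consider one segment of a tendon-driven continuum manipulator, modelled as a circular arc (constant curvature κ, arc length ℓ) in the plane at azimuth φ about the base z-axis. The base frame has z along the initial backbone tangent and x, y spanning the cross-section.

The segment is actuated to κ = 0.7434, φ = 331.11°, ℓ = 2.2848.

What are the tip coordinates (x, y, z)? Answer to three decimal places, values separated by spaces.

1.328 -0.733 1.334

θ = κ·ℓ = 0.7434 × 2.2848 = 1.69852 rad
ρ = (1 − cos θ)/κ = (1 − -0.12738)/0.7434 = 1.51651
z = sin θ / κ = 0.99185/0.7434 = 1.33421
x = ρ cos φ = 1.51651 × cos(331.11°) = 1.32778
y = ρ sin φ = 1.51651 × sin(331.11°) = -0.73267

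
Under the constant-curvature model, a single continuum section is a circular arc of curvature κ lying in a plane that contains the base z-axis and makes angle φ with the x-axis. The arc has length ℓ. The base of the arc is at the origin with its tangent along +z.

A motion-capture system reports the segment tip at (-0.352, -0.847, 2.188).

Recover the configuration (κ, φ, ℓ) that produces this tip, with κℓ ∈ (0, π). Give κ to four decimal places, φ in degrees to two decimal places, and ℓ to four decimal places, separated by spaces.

0.3259 247.43 2.4360

ρ = √(x²+y²) = √(-0.352² + -0.847²) = 0.91723
φ = atan2(y, x) mod 360° = atan2(-0.847, -0.352) = 247.4330°
|p|² = ρ² + z² = 0.91723² + 2.188² = 5.62866
κ = 2ρ / |p|² = 2×0.91723 / 5.62866 = 0.32591
θ = 2·atan2(ρ, z) = 2·atan2(0.91723, 2.188) = 0.79391 rad
ℓ = θ/κ = 0.79391/0.32591 = 2.43595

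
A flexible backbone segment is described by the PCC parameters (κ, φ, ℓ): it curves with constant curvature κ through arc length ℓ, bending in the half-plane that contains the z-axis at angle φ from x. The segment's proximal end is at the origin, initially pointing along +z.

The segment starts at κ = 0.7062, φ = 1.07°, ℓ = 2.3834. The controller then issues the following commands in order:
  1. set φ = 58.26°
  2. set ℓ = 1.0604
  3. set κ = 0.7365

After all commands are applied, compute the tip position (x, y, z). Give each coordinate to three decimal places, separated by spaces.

initial: κ=0.7062, φ=1.07°, ℓ=2.3834
cmd 1: set φ=58.26° → (κ,φ,ℓ)=(0.7062,58.26°,2.3834) → tip=(0.8284,1.3393,1.4071)
cmd 2: set ℓ=1.0604 → (κ,φ,ℓ)=(0.7062,58.26°,1.0604) → tip=(0.1993,0.3222,0.9640)
cmd 3: set κ=0.7365 → (κ,φ,ℓ)=(0.7365,58.26°,1.0604) → tip=(0.2070,0.3346,0.9558)

0.207 0.335 0.956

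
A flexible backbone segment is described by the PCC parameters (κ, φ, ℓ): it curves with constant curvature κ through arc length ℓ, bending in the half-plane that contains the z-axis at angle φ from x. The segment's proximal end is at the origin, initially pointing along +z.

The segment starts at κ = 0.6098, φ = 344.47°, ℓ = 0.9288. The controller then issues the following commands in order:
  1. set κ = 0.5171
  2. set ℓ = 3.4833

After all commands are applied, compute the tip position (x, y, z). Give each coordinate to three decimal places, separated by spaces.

2.289 -0.636 1.883

initial: κ=0.6098, φ=344.47°, ℓ=0.9288
cmd 1: set κ=0.5171 → (κ,φ,ℓ)=(0.5171,344.47°,0.9288) → tip=(0.2108,-0.0586,0.8935)
cmd 2: set ℓ=3.4833 → (κ,φ,ℓ)=(0.5171,344.47°,3.4833) → tip=(2.2888,-0.6360,1.8828)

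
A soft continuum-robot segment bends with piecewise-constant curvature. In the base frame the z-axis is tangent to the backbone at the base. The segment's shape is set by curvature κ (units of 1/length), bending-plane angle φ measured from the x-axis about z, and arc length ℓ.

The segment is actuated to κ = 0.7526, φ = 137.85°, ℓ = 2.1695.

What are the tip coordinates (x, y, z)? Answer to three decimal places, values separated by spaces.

-1.046 0.947 1.326

θ = κ·ℓ = 0.7526 × 2.1695 = 1.63277 rad
ρ = (1 − cos θ)/κ = (1 − -0.06193)/0.7526 = 1.41101
z = sin θ / κ = 0.99808/0.7526 = 1.32618
x = ρ cos φ = 1.41101 × cos(137.85°) = -1.04611
y = ρ sin φ = 1.41101 × sin(137.85°) = 0.94690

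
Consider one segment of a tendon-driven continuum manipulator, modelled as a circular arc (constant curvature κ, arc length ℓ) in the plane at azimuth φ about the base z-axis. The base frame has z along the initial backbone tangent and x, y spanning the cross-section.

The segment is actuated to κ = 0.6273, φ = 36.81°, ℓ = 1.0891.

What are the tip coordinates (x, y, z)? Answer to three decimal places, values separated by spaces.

θ = κ·ℓ = 0.6273 × 1.0891 = 0.68319 rad
ρ = (1 − cos θ)/κ = (1 − 0.77556)/0.6273 = 0.35779
z = sin θ / κ = 0.63127/0.6273 = 1.00633
x = ρ cos φ = 0.35779 × cos(36.81°) = 0.28645
y = ρ sin φ = 0.35779 × sin(36.81°) = 0.21437

0.286 0.214 1.006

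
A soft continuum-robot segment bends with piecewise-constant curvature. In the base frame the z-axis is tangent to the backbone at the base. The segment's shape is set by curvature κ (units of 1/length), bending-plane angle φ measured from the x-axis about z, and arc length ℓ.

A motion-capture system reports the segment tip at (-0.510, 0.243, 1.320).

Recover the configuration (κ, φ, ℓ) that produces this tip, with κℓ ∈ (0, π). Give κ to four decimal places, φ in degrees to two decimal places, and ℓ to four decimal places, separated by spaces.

0.5481 154.52 1.4757

ρ = √(x²+y²) = √(-0.510² + 0.243²) = 0.56493
φ = atan2(y, x) mod 360° = atan2(0.243, -0.510) = 154.5236°
|p|² = ρ² + z² = 0.56493² + 1.320² = 2.06155
κ = 2ρ / |p|² = 2×0.56493 / 2.06155 = 0.54807
θ = 2·atan2(ρ, z) = 2·atan2(0.56493, 1.320) = 0.80878 rad
ℓ = θ/κ = 0.80878/0.54807 = 1.47570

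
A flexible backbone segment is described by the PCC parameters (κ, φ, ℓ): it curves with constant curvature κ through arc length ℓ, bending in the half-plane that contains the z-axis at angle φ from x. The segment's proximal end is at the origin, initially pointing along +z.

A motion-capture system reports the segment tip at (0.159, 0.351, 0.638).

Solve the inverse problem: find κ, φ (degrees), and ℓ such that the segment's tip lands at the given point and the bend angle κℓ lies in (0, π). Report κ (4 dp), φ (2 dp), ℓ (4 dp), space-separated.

ρ = √(x²+y²) = √(0.159² + 0.351²) = 0.38533
φ = atan2(y, x) mod 360° = atan2(0.351, 0.159) = 65.6299°
|p|² = ρ² + z² = 0.38533² + 0.638² = 0.55553
κ = 2ρ / |p|² = 2×0.38533 / 0.55553 = 1.38727
θ = 2·atan2(ρ, z) = 2·atan2(0.38533, 0.638) = 1.08667 rad
ℓ = θ/κ = 1.08667/1.38727 = 0.78331

1.3873 65.63 0.7833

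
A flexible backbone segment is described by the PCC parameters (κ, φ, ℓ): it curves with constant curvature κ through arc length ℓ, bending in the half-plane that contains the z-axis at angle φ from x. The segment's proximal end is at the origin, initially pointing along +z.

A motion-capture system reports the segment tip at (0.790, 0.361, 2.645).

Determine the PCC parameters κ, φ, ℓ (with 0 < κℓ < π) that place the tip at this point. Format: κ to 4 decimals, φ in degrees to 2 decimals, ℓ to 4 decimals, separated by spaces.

0.2241 24.56 2.8312

ρ = √(x²+y²) = √(0.790² + 0.361²) = 0.86857
φ = atan2(y, x) mod 360° = atan2(0.361, 0.790) = 24.5586°
|p|² = ρ² + z² = 0.86857² + 2.645² = 7.75045
κ = 2ρ / |p|² = 2×0.86857 / 7.75045 = 0.22414
θ = 2·atan2(ρ, z) = 2·atan2(0.86857, 2.645) = 0.63458 rad
ℓ = θ/κ = 0.63458/0.22414 = 2.83123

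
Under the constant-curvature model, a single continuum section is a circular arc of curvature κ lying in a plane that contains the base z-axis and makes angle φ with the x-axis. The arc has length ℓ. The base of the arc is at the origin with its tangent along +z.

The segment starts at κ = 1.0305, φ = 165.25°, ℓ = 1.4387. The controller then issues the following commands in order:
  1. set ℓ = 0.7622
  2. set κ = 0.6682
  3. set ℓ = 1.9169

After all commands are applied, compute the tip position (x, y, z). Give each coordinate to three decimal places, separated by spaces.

-1.034 0.272 1.434

initial: κ=1.0305, φ=165.25°, ℓ=1.4387
cmd 1: set ℓ=0.7622 → (κ,φ,ℓ)=(1.0305,165.25°,0.7622) → tip=(-0.2749,0.0724,0.6862)
cmd 2: set κ=0.6682 → (κ,φ,ℓ)=(0.6682,165.25°,0.7622) → tip=(-0.1837,0.0484,0.7297)
cmd 3: set ℓ=1.9169 → (κ,φ,ℓ)=(0.6682,165.25°,1.9169) → tip=(-1.0335,0.2721,1.4341)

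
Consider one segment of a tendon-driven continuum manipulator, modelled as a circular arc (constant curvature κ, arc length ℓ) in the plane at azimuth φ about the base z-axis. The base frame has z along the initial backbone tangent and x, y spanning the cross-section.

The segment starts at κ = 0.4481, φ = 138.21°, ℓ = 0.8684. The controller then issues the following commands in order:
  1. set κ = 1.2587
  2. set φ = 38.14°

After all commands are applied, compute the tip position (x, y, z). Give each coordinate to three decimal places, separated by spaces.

0.338 0.265 0.706

initial: κ=0.4481, φ=138.21°, ℓ=0.8684
cmd 1: set κ=1.2587 → (κ,φ,ℓ)=(1.2587,138.21°,0.8684) → tip=(-0.3200,0.2860,0.7055)
cmd 2: set φ=38.14° → (κ,φ,ℓ)=(1.2587,38.14°,0.8684) → tip=(0.3376,0.2651,0.7055)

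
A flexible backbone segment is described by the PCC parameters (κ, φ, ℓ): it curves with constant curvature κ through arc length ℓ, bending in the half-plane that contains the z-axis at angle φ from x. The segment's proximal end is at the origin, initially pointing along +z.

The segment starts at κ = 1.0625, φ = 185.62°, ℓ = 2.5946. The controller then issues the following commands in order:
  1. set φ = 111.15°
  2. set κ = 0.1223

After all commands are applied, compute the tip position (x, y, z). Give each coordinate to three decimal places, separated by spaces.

-0.147 0.381 2.551

initial: κ=1.0625, φ=185.62°, ℓ=2.5946
cmd 1: set φ=111.15° → (κ,φ,ℓ)=(1.0625,111.15°,2.5946) → tip=(-0.6543,1.6914,0.3533)
cmd 2: set κ=0.1223 → (κ,φ,ℓ)=(0.1223,111.15°,2.5946) → tip=(-0.1473,0.3807,2.5513)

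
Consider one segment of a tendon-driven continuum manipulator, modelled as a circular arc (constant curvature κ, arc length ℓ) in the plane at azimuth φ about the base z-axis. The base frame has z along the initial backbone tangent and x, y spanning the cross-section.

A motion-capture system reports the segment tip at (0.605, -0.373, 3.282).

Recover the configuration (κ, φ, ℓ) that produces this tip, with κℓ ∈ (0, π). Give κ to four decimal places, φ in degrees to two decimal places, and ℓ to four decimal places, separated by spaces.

ρ = √(x²+y²) = √(0.605² + -0.373²) = 0.71074
φ = atan2(y, x) mod 360° = atan2(-0.373, 0.605) = 328.3450°
|p|² = ρ² + z² = 0.71074² + 3.282² = 11.27668
κ = 2ρ / |p|² = 2×0.71074 / 11.27668 = 0.12606
θ = 2·atan2(ρ, z) = 2·atan2(0.71074, 3.282) = 0.42653 rad
ℓ = θ/κ = 0.42653/0.12606 = 3.38367

0.1261 328.34 3.3837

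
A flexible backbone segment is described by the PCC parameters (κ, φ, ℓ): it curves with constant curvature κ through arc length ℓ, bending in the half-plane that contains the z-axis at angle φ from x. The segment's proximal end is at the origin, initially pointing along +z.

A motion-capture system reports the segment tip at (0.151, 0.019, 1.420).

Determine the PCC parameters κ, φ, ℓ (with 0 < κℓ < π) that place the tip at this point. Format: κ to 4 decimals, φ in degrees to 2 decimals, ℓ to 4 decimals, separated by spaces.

0.1492 7.17 1.4308

ρ = √(x²+y²) = √(0.151² + 0.019²) = 0.15219
φ = atan2(y, x) mod 360° = atan2(0.019, 0.151) = 7.1717°
|p|² = ρ² + z² = 0.15219² + 1.420² = 2.03956
κ = 2ρ / |p|² = 2×0.15219 / 2.03956 = 0.14924
θ = 2·atan2(ρ, z) = 2·atan2(0.15219, 1.420) = 0.21354 rad
ℓ = θ/κ = 0.21354/0.14924 = 1.43085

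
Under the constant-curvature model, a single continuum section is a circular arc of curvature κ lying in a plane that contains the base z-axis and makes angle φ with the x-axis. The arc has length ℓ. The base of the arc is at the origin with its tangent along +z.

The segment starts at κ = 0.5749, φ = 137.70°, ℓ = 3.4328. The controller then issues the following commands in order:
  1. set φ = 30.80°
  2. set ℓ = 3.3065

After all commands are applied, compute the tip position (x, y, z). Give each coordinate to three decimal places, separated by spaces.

1.978 1.179 1.646

initial: κ=0.5749, φ=137.70°, ℓ=3.4328
cmd 1: set φ=30.80° → (κ,φ,ℓ)=(0.5749,30.80°,3.4328) → tip=(2.0797,1.2397,1.6003)
cmd 2: set ℓ=3.3065 → (κ,φ,ℓ)=(0.5749,30.80°,3.3065) → tip=(1.9784,1.1794,1.6455)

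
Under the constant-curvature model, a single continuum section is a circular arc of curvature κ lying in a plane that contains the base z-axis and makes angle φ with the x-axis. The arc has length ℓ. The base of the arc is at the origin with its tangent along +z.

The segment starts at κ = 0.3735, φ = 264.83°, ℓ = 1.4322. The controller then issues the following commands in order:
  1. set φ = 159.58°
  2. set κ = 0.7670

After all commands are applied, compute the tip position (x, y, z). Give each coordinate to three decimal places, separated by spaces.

initial: κ=0.3735, φ=264.83°, ℓ=1.4322
cmd 1: set φ=159.58° → (κ,φ,ℓ)=(0.3735,159.58°,1.4322) → tip=(-0.3505,0.1305,1.3649)
cmd 2: set κ=0.7670 → (κ,φ,ℓ)=(0.7670,159.58°,1.4322) → tip=(-0.6660,0.2479,1.1610)

-0.666 0.248 1.161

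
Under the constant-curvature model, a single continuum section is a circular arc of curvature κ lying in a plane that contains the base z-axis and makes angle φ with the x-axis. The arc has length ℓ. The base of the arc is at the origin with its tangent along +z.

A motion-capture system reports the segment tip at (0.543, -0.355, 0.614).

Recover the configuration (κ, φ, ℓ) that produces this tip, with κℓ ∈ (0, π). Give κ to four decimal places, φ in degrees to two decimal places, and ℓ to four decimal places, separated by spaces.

1.6262 326.82 0.9998

ρ = √(x²+y²) = √(0.543² + -0.355²) = 0.64875
φ = atan2(y, x) mod 360° = atan2(-0.355, 0.543) = 326.8243°
|p|² = ρ² + z² = 0.64875² + 0.614² = 0.79787
κ = 2ρ / |p|² = 2×0.64875 / 0.79787 = 1.62620
θ = 2·atan2(ρ, z) = 2·atan2(0.64875, 0.614) = 1.62582 rad
ℓ = θ/κ = 1.62582/1.62620 = 0.99977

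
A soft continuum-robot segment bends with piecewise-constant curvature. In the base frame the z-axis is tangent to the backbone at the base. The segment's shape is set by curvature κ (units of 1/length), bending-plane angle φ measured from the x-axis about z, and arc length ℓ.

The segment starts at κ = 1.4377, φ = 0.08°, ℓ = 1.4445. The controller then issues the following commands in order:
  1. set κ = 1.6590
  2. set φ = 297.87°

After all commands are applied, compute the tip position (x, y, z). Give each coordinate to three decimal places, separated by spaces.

initial: κ=1.4377, φ=0.08°, ℓ=1.4445
cmd 1: set κ=1.6590 → (κ,φ,ℓ)=(1.6590,0.08°,1.4445) → tip=(1.0458,0.0015,0.4087)
cmd 2: set φ=297.87° → (κ,φ,ℓ)=(1.6590,297.87°,1.4445) → tip=(0.4889,-0.9245,0.4087)

0.489 -0.924 0.409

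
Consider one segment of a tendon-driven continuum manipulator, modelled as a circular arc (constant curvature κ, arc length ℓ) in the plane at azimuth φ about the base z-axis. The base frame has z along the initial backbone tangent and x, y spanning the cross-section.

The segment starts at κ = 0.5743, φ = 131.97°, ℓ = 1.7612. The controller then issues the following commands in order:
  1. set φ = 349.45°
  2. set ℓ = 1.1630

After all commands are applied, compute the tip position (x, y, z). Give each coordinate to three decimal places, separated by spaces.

0.368 -0.069 1.078

initial: κ=0.5743, φ=131.97°, ℓ=1.7612
cmd 1: set φ=349.45° → (κ,φ,ℓ)=(0.5743,349.45°,1.7612) → tip=(0.8035,-0.1496,1.4759)
cmd 2: set ℓ=1.1630 → (κ,φ,ℓ)=(0.5743,349.45°,1.1630) → tip=(0.3678,-0.0685,1.0784)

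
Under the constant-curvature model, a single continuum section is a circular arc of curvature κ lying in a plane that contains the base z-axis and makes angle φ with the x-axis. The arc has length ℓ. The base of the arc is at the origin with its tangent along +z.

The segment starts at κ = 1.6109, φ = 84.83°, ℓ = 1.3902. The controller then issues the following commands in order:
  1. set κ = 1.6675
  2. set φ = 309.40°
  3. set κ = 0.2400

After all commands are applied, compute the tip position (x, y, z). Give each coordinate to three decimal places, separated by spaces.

initial: κ=1.6109, φ=84.83°, ℓ=1.3902
cmd 1: set κ=1.6675 → (κ,φ,ℓ)=(1.6675,84.83°,1.3902) → tip=(0.0908,1.0032,0.4399)
cmd 2: set φ=309.40° → (κ,φ,ℓ)=(1.6675,309.40°,1.3902) → tip=(0.6394,-0.7784,0.4399)
cmd 3: set κ=0.2400 → (κ,φ,ℓ)=(0.2400,309.40°,1.3902) → tip=(0.1458,-0.1776,1.3646)

0.146 -0.178 1.365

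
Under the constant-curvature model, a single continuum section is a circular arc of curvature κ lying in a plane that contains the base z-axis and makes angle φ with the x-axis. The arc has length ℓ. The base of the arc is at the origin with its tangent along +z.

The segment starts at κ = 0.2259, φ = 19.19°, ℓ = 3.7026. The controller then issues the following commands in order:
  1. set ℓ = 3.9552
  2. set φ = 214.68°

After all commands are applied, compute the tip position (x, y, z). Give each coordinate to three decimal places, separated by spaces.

-1.359 -0.940 3.450

initial: κ=0.2259, φ=19.19°, ℓ=3.7026
cmd 1: set ℓ=3.9552 → (κ,φ,ℓ)=(0.2259,19.19°,3.9552) → tip=(1.5607,0.5432,3.4496)
cmd 2: set φ=214.68° → (κ,φ,ℓ)=(0.2259,214.68°,3.9552) → tip=(-1.3589,-0.9403,3.4496)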